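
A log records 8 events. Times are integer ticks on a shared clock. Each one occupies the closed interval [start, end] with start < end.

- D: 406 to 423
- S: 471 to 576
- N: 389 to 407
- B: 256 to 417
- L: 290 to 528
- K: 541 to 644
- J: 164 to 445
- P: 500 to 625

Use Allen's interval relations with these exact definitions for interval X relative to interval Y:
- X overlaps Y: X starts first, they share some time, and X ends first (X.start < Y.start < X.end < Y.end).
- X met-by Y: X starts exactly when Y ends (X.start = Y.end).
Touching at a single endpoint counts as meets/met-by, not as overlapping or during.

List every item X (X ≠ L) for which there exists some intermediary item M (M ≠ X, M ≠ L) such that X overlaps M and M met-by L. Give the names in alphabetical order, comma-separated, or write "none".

Target L = [290, 528].
Intermediaries M with M met-by L: none.
Union: none.

none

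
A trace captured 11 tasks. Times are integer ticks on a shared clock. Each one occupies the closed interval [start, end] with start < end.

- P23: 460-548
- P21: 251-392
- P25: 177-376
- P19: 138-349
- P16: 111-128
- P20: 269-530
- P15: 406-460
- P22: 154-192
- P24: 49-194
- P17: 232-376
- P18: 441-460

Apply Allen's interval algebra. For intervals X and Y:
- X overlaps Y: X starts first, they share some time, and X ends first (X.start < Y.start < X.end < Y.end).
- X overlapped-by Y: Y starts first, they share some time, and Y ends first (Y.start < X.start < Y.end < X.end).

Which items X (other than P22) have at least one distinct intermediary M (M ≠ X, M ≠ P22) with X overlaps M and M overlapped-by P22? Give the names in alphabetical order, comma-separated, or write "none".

Target P22 = [154, 192].
Intermediaries M with M overlapped-by P22: P25.
Via P25 — items with X overlaps P25: P19, P24.
Union: P19, P24.

P19, P24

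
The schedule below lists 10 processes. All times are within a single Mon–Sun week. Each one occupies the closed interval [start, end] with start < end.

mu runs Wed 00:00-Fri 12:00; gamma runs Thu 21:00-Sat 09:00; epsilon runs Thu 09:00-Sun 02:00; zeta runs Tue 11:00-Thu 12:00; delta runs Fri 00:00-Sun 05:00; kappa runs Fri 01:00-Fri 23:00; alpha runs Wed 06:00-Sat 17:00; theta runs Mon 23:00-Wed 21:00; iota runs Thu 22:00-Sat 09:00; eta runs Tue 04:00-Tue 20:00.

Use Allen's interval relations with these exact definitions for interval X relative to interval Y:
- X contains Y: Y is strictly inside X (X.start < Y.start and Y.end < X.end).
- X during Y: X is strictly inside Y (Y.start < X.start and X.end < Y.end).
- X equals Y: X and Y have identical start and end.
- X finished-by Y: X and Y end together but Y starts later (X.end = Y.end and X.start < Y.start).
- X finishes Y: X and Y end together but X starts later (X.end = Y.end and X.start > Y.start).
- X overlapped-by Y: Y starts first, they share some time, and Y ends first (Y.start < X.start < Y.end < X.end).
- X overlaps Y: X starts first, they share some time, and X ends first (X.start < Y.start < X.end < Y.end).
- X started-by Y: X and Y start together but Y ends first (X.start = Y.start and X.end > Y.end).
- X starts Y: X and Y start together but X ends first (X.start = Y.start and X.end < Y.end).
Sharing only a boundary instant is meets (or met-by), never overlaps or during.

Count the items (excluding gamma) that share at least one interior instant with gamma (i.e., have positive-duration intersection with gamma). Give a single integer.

6

Target gamma = [Thu 21:00, Sat 09:00].
alpha [Wed 06:00, Sat 17:00] → contains → counts.
delta [Fri 00:00, Sun 05:00] → overlapped-by → counts.
epsilon [Thu 09:00, Sun 02:00] → contains → counts.
eta [Tue 04:00, Tue 20:00] → before → no.
iota [Thu 22:00, Sat 09:00] → finishes → counts.
kappa [Fri 01:00, Fri 23:00] → during → counts.
mu [Wed 00:00, Fri 12:00] → overlaps → counts.
theta [Mon 23:00, Wed 21:00] → before → no.
zeta [Tue 11:00, Thu 12:00] → before → no.
Total: 6.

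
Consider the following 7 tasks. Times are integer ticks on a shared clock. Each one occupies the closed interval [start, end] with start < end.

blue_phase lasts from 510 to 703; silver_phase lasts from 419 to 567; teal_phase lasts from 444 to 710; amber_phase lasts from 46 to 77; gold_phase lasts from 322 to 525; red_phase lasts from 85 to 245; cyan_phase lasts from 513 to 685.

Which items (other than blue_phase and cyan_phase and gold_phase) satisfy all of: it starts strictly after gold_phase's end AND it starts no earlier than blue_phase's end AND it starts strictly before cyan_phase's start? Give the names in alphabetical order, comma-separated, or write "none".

Conditions: its start is strictly after gold_phase's end (X.start > 525) AND its start is no earlier than blue_phase's end (X.start >= 703) AND its start is strictly before cyan_phase's start (X.start < 513).
amber_phase: start 46 > 525? ✗; start 46 >= 703? ✗; start 46 < 513? ✓ → no.
red_phase: start 85 > 525? ✗; start 85 >= 703? ✗; start 85 < 513? ✓ → no.
silver_phase: start 419 > 525? ✗; start 419 >= 703? ✗; start 419 < 513? ✓ → no.
teal_phase: start 444 > 525? ✗; start 444 >= 703? ✗; start 444 < 513? ✓ → no.
Result: none.

none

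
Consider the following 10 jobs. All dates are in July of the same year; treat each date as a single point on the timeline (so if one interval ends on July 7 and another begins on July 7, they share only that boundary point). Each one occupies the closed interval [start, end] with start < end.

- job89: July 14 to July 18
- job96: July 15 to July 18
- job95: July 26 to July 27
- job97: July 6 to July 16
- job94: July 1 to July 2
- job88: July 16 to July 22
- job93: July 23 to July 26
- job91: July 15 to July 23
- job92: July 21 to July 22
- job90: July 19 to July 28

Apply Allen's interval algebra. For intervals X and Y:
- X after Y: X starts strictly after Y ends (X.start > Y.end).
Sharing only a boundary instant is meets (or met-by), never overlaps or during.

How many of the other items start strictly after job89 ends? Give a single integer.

Target job89 = [July 14, July 18].
job88 [July 16, July 22] → overlapped-by → no.
job90 [July 19, July 28] → after → counts.
job91 [July 15, July 23] → overlapped-by → no.
job92 [July 21, July 22] → after → counts.
job93 [July 23, July 26] → after → counts.
job94 [July 1, July 2] → before → no.
job95 [July 26, July 27] → after → counts.
job96 [July 15, July 18] → finishes → no.
job97 [July 6, July 16] → overlaps → no.
Total: 4.

4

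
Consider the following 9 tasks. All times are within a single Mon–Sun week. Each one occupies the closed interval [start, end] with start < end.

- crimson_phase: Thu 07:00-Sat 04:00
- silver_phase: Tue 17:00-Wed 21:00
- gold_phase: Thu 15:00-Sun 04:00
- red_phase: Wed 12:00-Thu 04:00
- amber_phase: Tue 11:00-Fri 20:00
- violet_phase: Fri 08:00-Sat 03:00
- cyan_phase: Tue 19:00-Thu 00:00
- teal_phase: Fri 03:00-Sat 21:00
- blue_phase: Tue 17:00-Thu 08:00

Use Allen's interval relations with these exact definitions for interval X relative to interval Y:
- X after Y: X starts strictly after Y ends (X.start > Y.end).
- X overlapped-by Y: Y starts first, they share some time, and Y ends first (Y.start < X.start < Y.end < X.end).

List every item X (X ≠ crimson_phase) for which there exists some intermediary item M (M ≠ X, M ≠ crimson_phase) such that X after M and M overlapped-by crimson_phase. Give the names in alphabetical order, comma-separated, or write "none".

Target crimson_phase = [Thu 07:00, Sat 04:00].
Intermediaries M with M overlapped-by crimson_phase: gold_phase, teal_phase.
Via gold_phase — items with X after gold_phase: none.
Via teal_phase — items with X after teal_phase: none.
Union: none.

none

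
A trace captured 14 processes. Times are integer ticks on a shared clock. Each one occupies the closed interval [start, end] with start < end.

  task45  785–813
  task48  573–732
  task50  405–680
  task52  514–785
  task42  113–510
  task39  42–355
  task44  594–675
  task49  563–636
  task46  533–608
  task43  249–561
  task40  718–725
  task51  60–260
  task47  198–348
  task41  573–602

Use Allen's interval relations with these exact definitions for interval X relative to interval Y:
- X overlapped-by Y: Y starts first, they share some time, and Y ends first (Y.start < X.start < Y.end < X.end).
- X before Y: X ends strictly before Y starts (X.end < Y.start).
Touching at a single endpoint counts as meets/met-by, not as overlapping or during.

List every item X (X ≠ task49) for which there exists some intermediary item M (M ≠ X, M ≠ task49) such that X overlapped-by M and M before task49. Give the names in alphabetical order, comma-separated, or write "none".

task42, task43, task46, task47, task50, task52

Target task49 = [563, 636].
Intermediaries M with M before task49: task39, task42, task43, task47, task51.
Via task39 — items with X overlapped-by task39: task42, task43.
Via task42 — items with X overlapped-by task42: task43, task50.
Via task43 — items with X overlapped-by task43: task46, task50, task52.
Via task47 — items with X overlapped-by task47: task43.
Via task51 — items with X overlapped-by task51: task42, task43, task47.
Union: task42, task43, task46, task47, task50, task52.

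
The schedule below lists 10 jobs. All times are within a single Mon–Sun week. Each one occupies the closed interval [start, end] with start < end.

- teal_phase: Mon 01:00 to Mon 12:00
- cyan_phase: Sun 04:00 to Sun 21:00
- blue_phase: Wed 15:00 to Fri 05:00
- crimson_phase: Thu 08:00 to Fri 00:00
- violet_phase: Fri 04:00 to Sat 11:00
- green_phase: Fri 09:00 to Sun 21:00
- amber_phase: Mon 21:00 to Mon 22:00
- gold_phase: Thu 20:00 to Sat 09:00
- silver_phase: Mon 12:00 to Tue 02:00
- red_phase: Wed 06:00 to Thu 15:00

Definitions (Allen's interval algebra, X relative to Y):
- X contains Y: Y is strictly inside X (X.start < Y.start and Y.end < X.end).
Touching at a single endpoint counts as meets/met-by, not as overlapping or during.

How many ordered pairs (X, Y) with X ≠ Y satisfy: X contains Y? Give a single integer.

2

Checking all 90 ordered pairs for relation 'contains'; matching pairs in alphabetical order:
(blue_phase, crimson_phase): blue_phase contains crimson_phase ✓
(silver_phase, amber_phase): silver_phase contains amber_phase ✓
Count: 2.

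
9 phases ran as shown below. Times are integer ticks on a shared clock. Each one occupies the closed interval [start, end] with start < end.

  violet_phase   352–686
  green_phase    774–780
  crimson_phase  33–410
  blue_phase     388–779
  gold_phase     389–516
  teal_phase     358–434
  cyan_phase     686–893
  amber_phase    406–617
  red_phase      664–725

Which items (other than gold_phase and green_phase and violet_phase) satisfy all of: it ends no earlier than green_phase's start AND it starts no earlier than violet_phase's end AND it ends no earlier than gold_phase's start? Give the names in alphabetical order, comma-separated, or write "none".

cyan_phase

Conditions: its end is no earlier than green_phase's start (X.end >= 774) AND its start is no earlier than violet_phase's end (X.start >= 686) AND its end is no earlier than gold_phase's start (X.end >= 389).
amber_phase: end 617 >= 774? ✗; start 406 >= 686? ✗; end 617 >= 389? ✓ → no.
blue_phase: end 779 >= 774? ✓; start 388 >= 686? ✗; end 779 >= 389? ✓ → no.
crimson_phase: end 410 >= 774? ✗; start 33 >= 686? ✗; end 410 >= 389? ✓ → no.
cyan_phase: end 893 >= 774? ✓; start 686 >= 686? ✓; end 893 >= 389? ✓ → yes.
red_phase: end 725 >= 774? ✗; start 664 >= 686? ✗; end 725 >= 389? ✓ → no.
teal_phase: end 434 >= 774? ✗; start 358 >= 686? ✗; end 434 >= 389? ✓ → no.
Result: cyan_phase.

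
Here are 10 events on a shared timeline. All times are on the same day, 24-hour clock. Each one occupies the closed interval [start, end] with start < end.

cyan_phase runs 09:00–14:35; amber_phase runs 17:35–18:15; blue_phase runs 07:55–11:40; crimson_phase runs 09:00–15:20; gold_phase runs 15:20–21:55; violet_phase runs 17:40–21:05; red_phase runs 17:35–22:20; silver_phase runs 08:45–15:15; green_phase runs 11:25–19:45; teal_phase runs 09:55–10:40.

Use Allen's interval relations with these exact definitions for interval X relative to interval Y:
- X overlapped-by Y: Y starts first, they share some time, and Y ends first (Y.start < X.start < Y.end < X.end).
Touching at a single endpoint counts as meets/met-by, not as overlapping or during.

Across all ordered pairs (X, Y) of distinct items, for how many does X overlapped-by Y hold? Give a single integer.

13

Checking all 90 ordered pairs for relation 'overlapped-by'; matching pairs in alphabetical order:
(crimson_phase, blue_phase): crimson_phase overlapped-by blue_phase ✓
(crimson_phase, silver_phase): crimson_phase overlapped-by silver_phase ✓
(cyan_phase, blue_phase): cyan_phase overlapped-by blue_phase ✓
(gold_phase, green_phase): gold_phase overlapped-by green_phase ✓
(green_phase, blue_phase): green_phase overlapped-by blue_phase ✓
(green_phase, crimson_phase): green_phase overlapped-by crimson_phase ✓
(green_phase, cyan_phase): green_phase overlapped-by cyan_phase ✓
(green_phase, silver_phase): green_phase overlapped-by silver_phase ✓
(red_phase, gold_phase): red_phase overlapped-by gold_phase ✓
(red_phase, green_phase): red_phase overlapped-by green_phase ✓
(silver_phase, blue_phase): silver_phase overlapped-by blue_phase ✓
(violet_phase, amber_phase): violet_phase overlapped-by amber_phase ✓
(violet_phase, green_phase): violet_phase overlapped-by green_phase ✓
Count: 13.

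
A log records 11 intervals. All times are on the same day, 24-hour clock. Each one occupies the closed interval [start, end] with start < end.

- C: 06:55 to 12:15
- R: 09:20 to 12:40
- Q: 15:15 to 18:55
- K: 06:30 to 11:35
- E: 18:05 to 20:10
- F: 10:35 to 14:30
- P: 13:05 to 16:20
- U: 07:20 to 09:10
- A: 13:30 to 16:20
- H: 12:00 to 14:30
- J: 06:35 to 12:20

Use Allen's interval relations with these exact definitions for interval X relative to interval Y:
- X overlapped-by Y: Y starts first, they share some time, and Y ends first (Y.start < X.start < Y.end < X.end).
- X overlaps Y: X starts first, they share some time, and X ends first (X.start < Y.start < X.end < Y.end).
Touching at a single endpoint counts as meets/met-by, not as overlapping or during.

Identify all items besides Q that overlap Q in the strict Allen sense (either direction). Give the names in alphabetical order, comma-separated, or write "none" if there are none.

A, E, P

Target Q = [15:15, 18:55].
A [13:30, 16:20] → overlaps → yes.
C [06:55, 12:15] → before → no.
E [18:05, 20:10] → overlapped-by → yes.
F [10:35, 14:30] → before → no.
H [12:00, 14:30] → before → no.
J [06:35, 12:20] → before → no.
K [06:30, 11:35] → before → no.
P [13:05, 16:20] → overlaps → yes.
R [09:20, 12:40] → before → no.
U [07:20, 09:10] → before → no.
Result: A, E, P.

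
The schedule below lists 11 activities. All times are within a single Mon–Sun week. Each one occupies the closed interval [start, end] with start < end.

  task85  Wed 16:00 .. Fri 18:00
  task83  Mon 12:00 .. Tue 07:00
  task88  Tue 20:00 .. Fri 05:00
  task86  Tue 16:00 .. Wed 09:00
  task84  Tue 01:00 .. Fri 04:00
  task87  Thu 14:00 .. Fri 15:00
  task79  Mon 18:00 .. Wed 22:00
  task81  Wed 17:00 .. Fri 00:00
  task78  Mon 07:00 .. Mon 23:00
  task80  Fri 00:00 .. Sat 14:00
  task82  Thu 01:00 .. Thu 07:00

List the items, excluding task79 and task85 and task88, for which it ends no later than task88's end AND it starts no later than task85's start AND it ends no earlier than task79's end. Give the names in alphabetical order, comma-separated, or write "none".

Conditions: its end is no later than task88's end (X.end <= Fri 05:00) AND its start is no later than task85's start (X.start <= Wed 16:00) AND its end is no earlier than task79's end (X.end >= Wed 22:00).
task78: end Mon 23:00 <= Fri 05:00? ✓; start Mon 07:00 <= Wed 16:00? ✓; end Mon 23:00 >= Wed 22:00? ✗ → no.
task80: end Sat 14:00 <= Fri 05:00? ✗; start Fri 00:00 <= Wed 16:00? ✗; end Sat 14:00 >= Wed 22:00? ✓ → no.
task81: end Fri 00:00 <= Fri 05:00? ✓; start Wed 17:00 <= Wed 16:00? ✗; end Fri 00:00 >= Wed 22:00? ✓ → no.
task82: end Thu 07:00 <= Fri 05:00? ✓; start Thu 01:00 <= Wed 16:00? ✗; end Thu 07:00 >= Wed 22:00? ✓ → no.
task83: end Tue 07:00 <= Fri 05:00? ✓; start Mon 12:00 <= Wed 16:00? ✓; end Tue 07:00 >= Wed 22:00? ✗ → no.
task84: end Fri 04:00 <= Fri 05:00? ✓; start Tue 01:00 <= Wed 16:00? ✓; end Fri 04:00 >= Wed 22:00? ✓ → yes.
task86: end Wed 09:00 <= Fri 05:00? ✓; start Tue 16:00 <= Wed 16:00? ✓; end Wed 09:00 >= Wed 22:00? ✗ → no.
task87: end Fri 15:00 <= Fri 05:00? ✗; start Thu 14:00 <= Wed 16:00? ✗; end Fri 15:00 >= Wed 22:00? ✓ → no.
Result: task84.

task84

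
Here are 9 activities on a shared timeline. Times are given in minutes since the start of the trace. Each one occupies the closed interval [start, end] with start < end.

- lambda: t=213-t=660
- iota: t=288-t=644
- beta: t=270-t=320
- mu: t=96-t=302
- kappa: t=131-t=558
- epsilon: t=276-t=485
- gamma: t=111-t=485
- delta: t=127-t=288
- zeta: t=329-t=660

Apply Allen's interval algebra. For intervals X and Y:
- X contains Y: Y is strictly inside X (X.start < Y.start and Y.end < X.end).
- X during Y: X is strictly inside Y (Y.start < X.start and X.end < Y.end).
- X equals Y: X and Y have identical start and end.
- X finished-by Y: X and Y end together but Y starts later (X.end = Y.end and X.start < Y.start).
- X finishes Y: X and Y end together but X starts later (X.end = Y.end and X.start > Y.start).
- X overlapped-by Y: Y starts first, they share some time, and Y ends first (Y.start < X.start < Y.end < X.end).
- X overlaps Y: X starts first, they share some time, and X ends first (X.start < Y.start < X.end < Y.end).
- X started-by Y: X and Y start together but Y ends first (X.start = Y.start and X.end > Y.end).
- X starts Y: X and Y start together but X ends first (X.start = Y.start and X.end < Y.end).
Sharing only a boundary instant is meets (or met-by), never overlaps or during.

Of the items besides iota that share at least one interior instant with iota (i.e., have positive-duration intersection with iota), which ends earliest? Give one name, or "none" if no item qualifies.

Target iota = [t=288, t=644].
beta [t=270, t=320] → overlaps → candidate.
delta [t=127, t=288] → meets → excluded.
epsilon [t=276, t=485] → overlaps → candidate.
gamma [t=111, t=485] → overlaps → candidate.
kappa [t=131, t=558] → overlaps → candidate.
lambda [t=213, t=660] → contains → candidate.
mu [t=96, t=302] → overlaps → candidate.
zeta [t=329, t=660] → overlapped-by → candidate.
Among candidates, earliest end is t=302 → mu.

mu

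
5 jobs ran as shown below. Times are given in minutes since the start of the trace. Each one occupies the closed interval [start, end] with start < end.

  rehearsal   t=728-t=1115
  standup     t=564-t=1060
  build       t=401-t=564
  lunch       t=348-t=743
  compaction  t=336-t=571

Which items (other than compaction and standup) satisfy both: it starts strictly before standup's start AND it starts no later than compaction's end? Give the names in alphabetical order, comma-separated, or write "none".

build, lunch

Conditions: its start is strictly before standup's start (X.start < t=564) AND its start is no later than compaction's end (X.start <= t=571).
build: start t=401 < t=564? ✓; start t=401 <= t=571? ✓ → yes.
lunch: start t=348 < t=564? ✓; start t=348 <= t=571? ✓ → yes.
rehearsal: start t=728 < t=564? ✗; start t=728 <= t=571? ✗ → no.
Result: build, lunch.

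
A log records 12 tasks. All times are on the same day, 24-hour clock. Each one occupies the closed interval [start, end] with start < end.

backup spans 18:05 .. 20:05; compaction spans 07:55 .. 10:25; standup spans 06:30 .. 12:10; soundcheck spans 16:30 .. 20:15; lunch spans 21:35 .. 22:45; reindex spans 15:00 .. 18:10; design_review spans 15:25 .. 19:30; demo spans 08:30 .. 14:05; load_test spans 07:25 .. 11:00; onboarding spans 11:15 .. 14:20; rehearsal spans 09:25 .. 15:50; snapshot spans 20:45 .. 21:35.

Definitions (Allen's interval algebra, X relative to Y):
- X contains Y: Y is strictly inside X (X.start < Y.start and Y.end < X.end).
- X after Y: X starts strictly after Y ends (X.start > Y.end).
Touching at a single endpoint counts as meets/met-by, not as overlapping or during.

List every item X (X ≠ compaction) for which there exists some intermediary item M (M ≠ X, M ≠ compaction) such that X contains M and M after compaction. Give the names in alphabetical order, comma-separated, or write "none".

rehearsal, soundcheck

Target compaction = [07:55, 10:25].
Intermediaries M with M after compaction: backup, design_review, lunch, onboarding, reindex, snapshot, soundcheck.
Via backup — items with X contains backup: soundcheck.
Via design_review — items with X contains design_review: none.
Via lunch — items with X contains lunch: none.
Via onboarding — items with X contains onboarding: rehearsal.
Via reindex — items with X contains reindex: none.
Via snapshot — items with X contains snapshot: none.
Via soundcheck — items with X contains soundcheck: none.
Union: rehearsal, soundcheck.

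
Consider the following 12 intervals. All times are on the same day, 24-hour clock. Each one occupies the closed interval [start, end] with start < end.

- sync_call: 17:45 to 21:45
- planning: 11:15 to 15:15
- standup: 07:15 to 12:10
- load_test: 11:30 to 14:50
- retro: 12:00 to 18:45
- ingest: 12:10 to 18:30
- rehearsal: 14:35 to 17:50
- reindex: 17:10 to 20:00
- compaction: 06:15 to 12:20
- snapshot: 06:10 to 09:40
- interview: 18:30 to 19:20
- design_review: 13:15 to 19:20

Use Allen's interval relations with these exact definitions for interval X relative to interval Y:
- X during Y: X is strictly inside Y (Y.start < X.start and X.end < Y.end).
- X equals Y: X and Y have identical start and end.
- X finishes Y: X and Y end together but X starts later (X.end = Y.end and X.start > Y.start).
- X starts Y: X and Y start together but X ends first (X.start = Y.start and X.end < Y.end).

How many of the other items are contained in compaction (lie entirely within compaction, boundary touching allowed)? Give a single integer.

Target compaction = [06:15, 12:20].
design_review [13:15, 19:20] → after → no.
ingest [12:10, 18:30] → overlapped-by → no.
interview [18:30, 19:20] → after → no.
load_test [11:30, 14:50] → overlapped-by → no.
planning [11:15, 15:15] → overlapped-by → no.
rehearsal [14:35, 17:50] → after → no.
reindex [17:10, 20:00] → after → no.
retro [12:00, 18:45] → overlapped-by → no.
snapshot [06:10, 09:40] → overlaps → no.
standup [07:15, 12:10] → during → counts.
sync_call [17:45, 21:45] → after → no.
Total: 1.

1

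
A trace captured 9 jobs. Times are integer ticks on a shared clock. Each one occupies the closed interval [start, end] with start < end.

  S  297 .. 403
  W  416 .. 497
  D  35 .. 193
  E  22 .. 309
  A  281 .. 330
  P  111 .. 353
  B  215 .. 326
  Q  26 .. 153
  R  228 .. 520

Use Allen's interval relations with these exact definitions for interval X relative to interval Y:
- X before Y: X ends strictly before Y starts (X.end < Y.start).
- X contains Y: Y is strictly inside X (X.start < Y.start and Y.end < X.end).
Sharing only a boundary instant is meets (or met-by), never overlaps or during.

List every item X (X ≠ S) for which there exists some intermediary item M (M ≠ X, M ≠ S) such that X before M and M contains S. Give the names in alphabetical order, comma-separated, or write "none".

Target S = [297, 403].
Intermediaries M with M contains S: R.
Via R — items with X before R: D, Q.
Union: D, Q.

D, Q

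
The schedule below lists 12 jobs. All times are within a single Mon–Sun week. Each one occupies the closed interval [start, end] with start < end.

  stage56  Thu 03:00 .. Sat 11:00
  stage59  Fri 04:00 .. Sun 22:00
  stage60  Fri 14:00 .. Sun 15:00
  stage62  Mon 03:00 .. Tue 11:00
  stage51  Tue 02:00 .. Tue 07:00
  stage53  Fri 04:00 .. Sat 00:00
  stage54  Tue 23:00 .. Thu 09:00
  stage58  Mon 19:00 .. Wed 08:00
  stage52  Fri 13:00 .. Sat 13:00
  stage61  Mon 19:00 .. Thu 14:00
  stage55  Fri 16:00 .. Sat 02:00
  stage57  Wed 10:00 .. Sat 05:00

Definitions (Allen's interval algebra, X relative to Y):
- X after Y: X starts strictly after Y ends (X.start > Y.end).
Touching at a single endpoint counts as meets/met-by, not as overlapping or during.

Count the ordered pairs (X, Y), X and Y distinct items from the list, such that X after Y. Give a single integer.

33

Checking all 132 ordered pairs for relation 'after'; matching pairs in alphabetical order:
(stage52, stage51): stage52 after stage51 ✓
(stage52, stage54): stage52 after stage54 ✓
(stage52, stage58): stage52 after stage58 ✓
(stage52, stage61): stage52 after stage61 ✓
(stage52, stage62): stage52 after stage62 ✓
(stage53, stage51): stage53 after stage51 ✓
(stage53, stage54): stage53 after stage54 ✓
(stage53, stage58): stage53 after stage58 ✓
(stage53, stage61): stage53 after stage61 ✓
(stage53, stage62): stage53 after stage62 ✓
(stage54, stage51): stage54 after stage51 ✓
(stage54, stage62): stage54 after stage62 ✓
(stage55, stage51): stage55 after stage51 ✓
(stage55, stage54): stage55 after stage54 ✓
(stage55, stage58): stage55 after stage58 ✓
(stage55, stage61): stage55 after stage61 ✓
(stage55, stage62): stage55 after stage62 ✓
(stage56, stage51): stage56 after stage51 ✓
(stage56, stage58): stage56 after stage58 ✓
(stage56, stage62): stage56 after stage62 ✓
(stage57, stage51): stage57 after stage51 ✓
(stage57, stage58): stage57 after stage58 ✓
(stage57, stage62): stage57 after stage62 ✓
(stage59, stage51): stage59 after stage51 ✓
... plus 9 further pairs not listed.
Count: 33.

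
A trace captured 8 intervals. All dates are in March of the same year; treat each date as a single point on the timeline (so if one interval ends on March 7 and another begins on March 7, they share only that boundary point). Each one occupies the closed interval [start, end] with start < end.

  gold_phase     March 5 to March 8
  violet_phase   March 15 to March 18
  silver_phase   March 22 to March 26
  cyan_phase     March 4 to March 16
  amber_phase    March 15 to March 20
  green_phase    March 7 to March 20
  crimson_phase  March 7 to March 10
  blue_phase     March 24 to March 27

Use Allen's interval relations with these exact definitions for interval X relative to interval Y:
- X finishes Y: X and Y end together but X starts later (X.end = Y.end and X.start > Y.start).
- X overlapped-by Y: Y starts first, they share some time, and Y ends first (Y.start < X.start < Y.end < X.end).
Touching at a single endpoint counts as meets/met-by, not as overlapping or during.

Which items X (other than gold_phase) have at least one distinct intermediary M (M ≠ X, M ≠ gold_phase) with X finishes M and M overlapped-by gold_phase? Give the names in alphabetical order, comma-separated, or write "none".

amber_phase

Target gold_phase = [March 5, March 8].
Intermediaries M with M overlapped-by gold_phase: crimson_phase, green_phase.
Via crimson_phase — items with X finishes crimson_phase: none.
Via green_phase — items with X finishes green_phase: amber_phase.
Union: amber_phase.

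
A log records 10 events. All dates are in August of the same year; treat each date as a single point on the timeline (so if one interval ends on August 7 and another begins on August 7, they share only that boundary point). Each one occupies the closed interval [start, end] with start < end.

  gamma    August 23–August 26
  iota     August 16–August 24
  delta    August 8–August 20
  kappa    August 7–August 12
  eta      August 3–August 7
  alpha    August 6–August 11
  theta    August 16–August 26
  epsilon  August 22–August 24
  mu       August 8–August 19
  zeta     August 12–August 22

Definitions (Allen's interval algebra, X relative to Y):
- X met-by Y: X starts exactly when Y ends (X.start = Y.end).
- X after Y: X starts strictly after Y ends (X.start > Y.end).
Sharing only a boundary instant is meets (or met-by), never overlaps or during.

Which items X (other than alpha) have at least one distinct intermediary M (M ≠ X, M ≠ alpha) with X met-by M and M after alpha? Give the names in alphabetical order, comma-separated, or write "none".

epsilon

Target alpha = [August 6, August 11].
Intermediaries M with M after alpha: epsilon, gamma, iota, theta, zeta.
Via epsilon — items with X met-by epsilon: none.
Via gamma — items with X met-by gamma: none.
Via iota — items with X met-by iota: none.
Via theta — items with X met-by theta: none.
Via zeta — items with X met-by zeta: epsilon.
Union: epsilon.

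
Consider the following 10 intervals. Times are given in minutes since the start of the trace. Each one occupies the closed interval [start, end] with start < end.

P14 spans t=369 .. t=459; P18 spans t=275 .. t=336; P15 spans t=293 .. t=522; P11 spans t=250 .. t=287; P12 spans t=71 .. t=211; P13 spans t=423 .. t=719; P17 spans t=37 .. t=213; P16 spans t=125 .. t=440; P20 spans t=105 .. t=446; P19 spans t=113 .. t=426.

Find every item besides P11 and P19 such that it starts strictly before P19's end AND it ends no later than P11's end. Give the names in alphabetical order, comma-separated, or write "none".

P12, P17

Conditions: its start is strictly before P19's end (X.start < t=426) AND its end is no later than P11's end (X.end <= t=287).
P12: start t=71 < t=426? ✓; end t=211 <= t=287? ✓ → yes.
P13: start t=423 < t=426? ✓; end t=719 <= t=287? ✗ → no.
P14: start t=369 < t=426? ✓; end t=459 <= t=287? ✗ → no.
P15: start t=293 < t=426? ✓; end t=522 <= t=287? ✗ → no.
P16: start t=125 < t=426? ✓; end t=440 <= t=287? ✗ → no.
P17: start t=37 < t=426? ✓; end t=213 <= t=287? ✓ → yes.
P18: start t=275 < t=426? ✓; end t=336 <= t=287? ✗ → no.
P20: start t=105 < t=426? ✓; end t=446 <= t=287? ✗ → no.
Result: P12, P17.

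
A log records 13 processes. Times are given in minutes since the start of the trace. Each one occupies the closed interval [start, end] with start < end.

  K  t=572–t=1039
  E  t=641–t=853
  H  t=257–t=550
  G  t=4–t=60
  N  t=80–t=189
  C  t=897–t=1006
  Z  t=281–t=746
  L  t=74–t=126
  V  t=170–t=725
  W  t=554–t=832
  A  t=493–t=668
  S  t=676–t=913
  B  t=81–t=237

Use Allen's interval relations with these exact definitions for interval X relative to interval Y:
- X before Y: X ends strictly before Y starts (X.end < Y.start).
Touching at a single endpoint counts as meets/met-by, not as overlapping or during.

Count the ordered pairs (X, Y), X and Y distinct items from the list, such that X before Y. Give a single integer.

48

Checking all 156 ordered pairs for relation 'before'; matching pairs in alphabetical order:
(A, C): A before C ✓
(A, S): A before S ✓
(B, A): B before A ✓
(B, C): B before C ✓
(B, E): B before E ✓
(B, H): B before H ✓
(B, K): B before K ✓
(B, S): B before S ✓
(B, W): B before W ✓
(B, Z): B before Z ✓
(E, C): E before C ✓
(G, A): G before A ✓
(G, B): G before B ✓
(G, C): G before C ✓
(G, E): G before E ✓
(G, H): G before H ✓
(G, K): G before K ✓
(G, L): G before L ✓
(G, N): G before N ✓
(G, S): G before S ✓
(G, V): G before V ✓
(G, W): G before W ✓
(G, Z): G before Z ✓
(H, C): H before C ✓
... plus 24 further pairs not listed.
Count: 48.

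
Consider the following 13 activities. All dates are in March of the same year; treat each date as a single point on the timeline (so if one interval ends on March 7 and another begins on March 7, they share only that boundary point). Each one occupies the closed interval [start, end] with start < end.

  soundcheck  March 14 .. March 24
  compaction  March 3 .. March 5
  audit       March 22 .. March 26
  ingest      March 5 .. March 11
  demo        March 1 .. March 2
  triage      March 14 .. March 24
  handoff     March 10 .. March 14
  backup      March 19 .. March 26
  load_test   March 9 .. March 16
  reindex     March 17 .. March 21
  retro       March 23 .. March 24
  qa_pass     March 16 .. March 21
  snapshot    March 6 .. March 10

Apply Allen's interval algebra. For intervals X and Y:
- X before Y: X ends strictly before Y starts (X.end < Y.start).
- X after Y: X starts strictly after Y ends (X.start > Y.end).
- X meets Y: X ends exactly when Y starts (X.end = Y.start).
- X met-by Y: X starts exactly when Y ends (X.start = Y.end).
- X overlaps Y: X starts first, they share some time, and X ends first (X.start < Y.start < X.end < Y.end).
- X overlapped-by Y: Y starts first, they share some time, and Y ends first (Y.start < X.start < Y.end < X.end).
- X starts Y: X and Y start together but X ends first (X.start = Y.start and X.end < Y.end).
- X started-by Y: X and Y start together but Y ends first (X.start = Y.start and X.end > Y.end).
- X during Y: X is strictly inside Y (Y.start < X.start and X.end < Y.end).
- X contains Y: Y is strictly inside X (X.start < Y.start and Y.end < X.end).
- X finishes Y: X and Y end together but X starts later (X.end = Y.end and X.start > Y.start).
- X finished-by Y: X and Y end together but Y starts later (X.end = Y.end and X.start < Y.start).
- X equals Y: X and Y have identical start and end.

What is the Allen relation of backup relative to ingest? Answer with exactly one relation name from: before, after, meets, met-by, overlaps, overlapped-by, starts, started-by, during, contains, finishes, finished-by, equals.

after

backup = [March 19, March 26]; ingest = [March 5, March 11].
Compare endpoints: backup.start > ingest.start, backup.start > ingest.end, backup.end > ingest.start, backup.end > ingest.end.
That pattern is 'after'.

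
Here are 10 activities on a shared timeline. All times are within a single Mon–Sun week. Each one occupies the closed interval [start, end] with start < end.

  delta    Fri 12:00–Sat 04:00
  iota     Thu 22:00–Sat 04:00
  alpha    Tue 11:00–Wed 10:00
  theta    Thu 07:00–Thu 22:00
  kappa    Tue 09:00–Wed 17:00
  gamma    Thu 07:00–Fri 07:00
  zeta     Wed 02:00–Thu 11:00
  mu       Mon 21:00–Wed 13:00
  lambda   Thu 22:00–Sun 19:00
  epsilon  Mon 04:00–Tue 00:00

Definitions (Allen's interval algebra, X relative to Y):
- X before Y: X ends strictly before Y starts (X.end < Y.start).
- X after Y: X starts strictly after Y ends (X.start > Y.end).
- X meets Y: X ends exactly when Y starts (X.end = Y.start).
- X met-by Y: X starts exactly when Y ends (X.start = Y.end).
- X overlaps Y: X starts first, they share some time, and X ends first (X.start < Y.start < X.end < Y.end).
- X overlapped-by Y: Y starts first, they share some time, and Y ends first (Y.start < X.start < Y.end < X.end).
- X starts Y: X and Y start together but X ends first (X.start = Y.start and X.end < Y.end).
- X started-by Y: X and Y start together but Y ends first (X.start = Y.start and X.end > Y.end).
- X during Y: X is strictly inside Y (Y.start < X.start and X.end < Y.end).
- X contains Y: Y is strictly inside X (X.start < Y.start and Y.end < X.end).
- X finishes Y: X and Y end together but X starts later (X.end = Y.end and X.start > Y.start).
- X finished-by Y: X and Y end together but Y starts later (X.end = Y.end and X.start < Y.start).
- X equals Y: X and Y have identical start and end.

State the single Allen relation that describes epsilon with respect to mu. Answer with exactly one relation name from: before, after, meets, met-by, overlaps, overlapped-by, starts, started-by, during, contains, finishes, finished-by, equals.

overlaps

epsilon = [Mon 04:00, Tue 00:00]; mu = [Mon 21:00, Wed 13:00].
Compare endpoints: epsilon.start < mu.start, epsilon.start < mu.end, epsilon.end > mu.start, epsilon.end < mu.end.
That pattern is 'overlaps'.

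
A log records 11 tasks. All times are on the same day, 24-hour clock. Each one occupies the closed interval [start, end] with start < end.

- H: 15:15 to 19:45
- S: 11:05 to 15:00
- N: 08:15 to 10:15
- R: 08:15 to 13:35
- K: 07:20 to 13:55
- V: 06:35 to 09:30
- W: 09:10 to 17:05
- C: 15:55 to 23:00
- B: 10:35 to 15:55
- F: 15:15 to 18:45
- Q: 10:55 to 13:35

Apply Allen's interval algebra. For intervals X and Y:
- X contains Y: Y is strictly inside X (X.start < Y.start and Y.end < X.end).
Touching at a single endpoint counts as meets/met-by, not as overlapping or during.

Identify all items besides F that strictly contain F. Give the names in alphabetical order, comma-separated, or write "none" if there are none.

none

Target F = [15:15, 18:45].
B [10:35, 15:55] → overlaps → no.
C [15:55, 23:00] → overlapped-by → no.
H [15:15, 19:45] → started-by → no.
K [07:20, 13:55] → before → no.
N [08:15, 10:15] → before → no.
Q [10:55, 13:35] → before → no.
R [08:15, 13:35] → before → no.
S [11:05, 15:00] → before → no.
V [06:35, 09:30] → before → no.
W [09:10, 17:05] → overlaps → no.
Result: none.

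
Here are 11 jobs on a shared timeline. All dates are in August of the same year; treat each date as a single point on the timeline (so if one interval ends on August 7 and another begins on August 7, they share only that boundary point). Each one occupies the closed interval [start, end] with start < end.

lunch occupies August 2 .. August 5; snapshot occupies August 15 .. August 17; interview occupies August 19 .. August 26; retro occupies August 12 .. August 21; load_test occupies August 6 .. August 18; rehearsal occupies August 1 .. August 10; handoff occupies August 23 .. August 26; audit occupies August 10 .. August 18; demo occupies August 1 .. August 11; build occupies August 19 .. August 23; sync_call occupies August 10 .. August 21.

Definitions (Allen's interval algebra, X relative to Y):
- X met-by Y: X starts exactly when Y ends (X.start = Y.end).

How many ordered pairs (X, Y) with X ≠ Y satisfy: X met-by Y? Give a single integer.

3

Checking all 110 ordered pairs for relation 'met-by'; matching pairs in alphabetical order:
(audit, rehearsal): audit met-by rehearsal ✓
(handoff, build): handoff met-by build ✓
(sync_call, rehearsal): sync_call met-by rehearsal ✓
Count: 3.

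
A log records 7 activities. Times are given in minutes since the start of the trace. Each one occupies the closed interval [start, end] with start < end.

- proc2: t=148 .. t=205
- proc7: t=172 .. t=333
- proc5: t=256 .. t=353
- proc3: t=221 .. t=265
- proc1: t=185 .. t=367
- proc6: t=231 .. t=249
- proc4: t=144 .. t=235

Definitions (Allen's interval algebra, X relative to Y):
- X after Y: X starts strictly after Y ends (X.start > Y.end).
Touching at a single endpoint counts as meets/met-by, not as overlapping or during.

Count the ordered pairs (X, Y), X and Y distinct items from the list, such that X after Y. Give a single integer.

5

Checking all 42 ordered pairs for relation 'after'; matching pairs in alphabetical order:
(proc3, proc2): proc3 after proc2 ✓
(proc5, proc2): proc5 after proc2 ✓
(proc5, proc4): proc5 after proc4 ✓
(proc5, proc6): proc5 after proc6 ✓
(proc6, proc2): proc6 after proc2 ✓
Count: 5.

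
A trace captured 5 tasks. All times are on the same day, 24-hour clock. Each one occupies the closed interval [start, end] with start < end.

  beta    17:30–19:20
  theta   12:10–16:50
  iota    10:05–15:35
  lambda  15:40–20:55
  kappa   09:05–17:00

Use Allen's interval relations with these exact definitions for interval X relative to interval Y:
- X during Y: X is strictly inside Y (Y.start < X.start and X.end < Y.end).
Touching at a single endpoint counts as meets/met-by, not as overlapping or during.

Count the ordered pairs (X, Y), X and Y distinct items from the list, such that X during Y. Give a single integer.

Checking all 20 ordered pairs for relation 'during'; matching pairs in alphabetical order:
(beta, lambda): beta during lambda ✓
(iota, kappa): iota during kappa ✓
(theta, kappa): theta during kappa ✓
Count: 3.

3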